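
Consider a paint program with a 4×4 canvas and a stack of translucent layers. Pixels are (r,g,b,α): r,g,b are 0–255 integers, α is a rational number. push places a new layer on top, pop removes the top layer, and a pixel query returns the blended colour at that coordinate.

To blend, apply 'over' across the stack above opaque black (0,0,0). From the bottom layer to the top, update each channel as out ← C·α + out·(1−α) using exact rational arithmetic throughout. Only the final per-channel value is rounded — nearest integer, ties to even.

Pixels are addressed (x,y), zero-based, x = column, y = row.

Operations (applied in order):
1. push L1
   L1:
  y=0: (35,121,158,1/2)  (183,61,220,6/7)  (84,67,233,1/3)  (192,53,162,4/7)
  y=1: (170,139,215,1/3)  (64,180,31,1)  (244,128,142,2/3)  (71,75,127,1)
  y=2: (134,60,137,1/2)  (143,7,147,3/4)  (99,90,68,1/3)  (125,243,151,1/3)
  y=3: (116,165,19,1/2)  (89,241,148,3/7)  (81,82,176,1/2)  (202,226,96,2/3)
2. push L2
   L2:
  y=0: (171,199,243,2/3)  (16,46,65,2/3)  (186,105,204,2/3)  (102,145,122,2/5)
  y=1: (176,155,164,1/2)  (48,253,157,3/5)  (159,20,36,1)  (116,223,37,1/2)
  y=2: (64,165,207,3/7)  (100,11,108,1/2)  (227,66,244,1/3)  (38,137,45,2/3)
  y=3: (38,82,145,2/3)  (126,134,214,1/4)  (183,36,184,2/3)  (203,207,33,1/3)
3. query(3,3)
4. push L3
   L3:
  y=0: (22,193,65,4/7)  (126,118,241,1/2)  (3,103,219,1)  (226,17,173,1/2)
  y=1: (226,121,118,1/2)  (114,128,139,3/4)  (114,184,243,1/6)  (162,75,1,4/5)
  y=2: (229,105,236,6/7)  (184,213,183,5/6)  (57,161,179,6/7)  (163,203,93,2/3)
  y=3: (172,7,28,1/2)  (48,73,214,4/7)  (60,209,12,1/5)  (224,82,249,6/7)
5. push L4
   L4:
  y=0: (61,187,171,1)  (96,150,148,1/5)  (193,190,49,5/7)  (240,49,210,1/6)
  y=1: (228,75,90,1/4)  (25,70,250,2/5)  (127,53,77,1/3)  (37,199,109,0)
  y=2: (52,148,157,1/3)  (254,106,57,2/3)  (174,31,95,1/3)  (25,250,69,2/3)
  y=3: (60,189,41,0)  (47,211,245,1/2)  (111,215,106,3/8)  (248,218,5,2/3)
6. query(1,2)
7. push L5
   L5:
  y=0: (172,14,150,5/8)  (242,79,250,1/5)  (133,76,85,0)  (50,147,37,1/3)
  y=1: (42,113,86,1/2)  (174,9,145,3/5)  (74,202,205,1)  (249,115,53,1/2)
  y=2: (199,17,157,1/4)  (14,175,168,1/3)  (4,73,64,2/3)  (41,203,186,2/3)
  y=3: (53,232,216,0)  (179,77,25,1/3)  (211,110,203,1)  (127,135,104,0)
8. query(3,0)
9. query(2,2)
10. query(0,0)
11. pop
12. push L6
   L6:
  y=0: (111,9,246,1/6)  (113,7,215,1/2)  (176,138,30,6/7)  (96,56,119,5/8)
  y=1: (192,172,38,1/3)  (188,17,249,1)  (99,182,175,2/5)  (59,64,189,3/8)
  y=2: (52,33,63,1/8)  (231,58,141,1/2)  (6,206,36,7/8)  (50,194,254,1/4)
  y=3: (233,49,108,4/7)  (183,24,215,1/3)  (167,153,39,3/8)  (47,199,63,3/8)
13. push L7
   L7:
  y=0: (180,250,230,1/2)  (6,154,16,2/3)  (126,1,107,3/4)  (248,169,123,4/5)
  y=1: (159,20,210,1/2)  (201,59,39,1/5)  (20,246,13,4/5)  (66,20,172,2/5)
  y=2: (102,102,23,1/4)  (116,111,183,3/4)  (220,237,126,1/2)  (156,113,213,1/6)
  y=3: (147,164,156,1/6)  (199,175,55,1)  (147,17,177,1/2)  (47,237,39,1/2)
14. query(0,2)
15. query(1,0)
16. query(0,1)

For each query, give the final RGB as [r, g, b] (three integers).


(3,3) stack=L1,L2; from [0,0,0]:
after L1 α=2/3: [404/3, 452/3, 64]
after L2 α=1/3: [1417/9, 1525/9, 161/3]
→ [157, 169, 54]

(1,2) stack=L1,L2,L3,L4; from [0,0,0]:
after L1 α=3/4: [429/4, 21/4, 441/4]
after L2 α=1/2: [829/8, 65/8, 873/8]
after L3 α=5/6: [8189/48, 8585/48, 2731/16]
after L4 α=2/3: [32573/144, 18761/144, 4555/48]
= [226, 130, 95]

query (3,0) [L1,L2,L3,L4,L5] — begin 0,0,0
after L1 α=4/7: [768/7, 212/7, 648/7]
after L2 α=2/5: [3732/35, 2666/35, 3652/35]
after L3 α=1/2: [5821/35, 3261/70, 9707/70]
after L4 α=1/6: [7501/42, 3947/84, 12647/84]
after L5 α=1/3: [8551/63, 10121/126, 14201/126]
rounded: [136, 80, 113]

(2,2) stack=L1,L2,L3,L4,L5; from [0,0,0]:
+L1 (α=1/3) → [33, 30, 68/3]
+L2 (α=1/3) → [293/3, 42, 868/9]
+L3 (α=6/7) → [1319/21, 144, 10534/63]
+L4 (α=1/3) → [6292/63, 319/3, 27053/189]
+L5 (α=2/3) → [6796/189, 757/9, 51245/567]
rounded: [36, 84, 90]

(0,0) stack=L1,L2,L3,L4,L5; from [0,0,0]:
L1 α=1/2: [35/2, 121/2, 79]
L2 α=2/3: [719/6, 917/6, 565/3]
L3 α=4/7: [895/14, 2461/14, 825/7]
L4 α=1: [61, 187, 171]
L5 α=5/8: [1043/8, 631/8, 1263/8]
= [130, 79, 158]

at x=0,y=2 over L1,L2,L3,L4,L6,L7:
L1 α=1/2: [67, 30, 137/2]
L2 α=3/7: [460/7, 615/7, 895/7]
L3 α=6/7: [10078/49, 5025/49, 10807/49]
L4 α=1/3: [7568/49, 17302/147, 9769/49]
L6 α=1/8: [1983/14, 17995/168, 5105/28]
L7 α=1/4: [7377/56, 23707/224, 15959/112]
rounded: [132, 106, 142]

at x=1,y=0 over L1,L2,L3,L4,L6,L7:
after L1 α=6/7: [1098/7, 366/7, 1320/7]
after L2 α=2/3: [1322/21, 1010/21, 2230/21]
after L3 α=1/2: [1984/21, 1744/21, 7291/42]
after L4 α=1/5: [9952/105, 10126/105, 3538/21]
after L6 α=1/2: [21817/210, 10861/210, 8053/42]
after L7 α=2/3: [24337/630, 75541/630, 9397/126]
= [39, 120, 75]

query (0,1) [L1,L2,L3,L4,L6,L7] — begin 0,0,0
+L1 (α=1/3) → [170/3, 139/3, 215/3]
+L2 (α=1/2) → [349/3, 302/3, 707/6]
+L3 (α=1/2) → [1027/6, 665/6, 1415/12]
+L4 (α=1/4) → [1483/8, 815/8, 1775/16]
+L6 (α=1/3) → [2251/12, 501/4, 693/8]
+L7 (α=1/2) → [4159/24, 581/8, 2373/16]
rounded: [173, 73, 148]


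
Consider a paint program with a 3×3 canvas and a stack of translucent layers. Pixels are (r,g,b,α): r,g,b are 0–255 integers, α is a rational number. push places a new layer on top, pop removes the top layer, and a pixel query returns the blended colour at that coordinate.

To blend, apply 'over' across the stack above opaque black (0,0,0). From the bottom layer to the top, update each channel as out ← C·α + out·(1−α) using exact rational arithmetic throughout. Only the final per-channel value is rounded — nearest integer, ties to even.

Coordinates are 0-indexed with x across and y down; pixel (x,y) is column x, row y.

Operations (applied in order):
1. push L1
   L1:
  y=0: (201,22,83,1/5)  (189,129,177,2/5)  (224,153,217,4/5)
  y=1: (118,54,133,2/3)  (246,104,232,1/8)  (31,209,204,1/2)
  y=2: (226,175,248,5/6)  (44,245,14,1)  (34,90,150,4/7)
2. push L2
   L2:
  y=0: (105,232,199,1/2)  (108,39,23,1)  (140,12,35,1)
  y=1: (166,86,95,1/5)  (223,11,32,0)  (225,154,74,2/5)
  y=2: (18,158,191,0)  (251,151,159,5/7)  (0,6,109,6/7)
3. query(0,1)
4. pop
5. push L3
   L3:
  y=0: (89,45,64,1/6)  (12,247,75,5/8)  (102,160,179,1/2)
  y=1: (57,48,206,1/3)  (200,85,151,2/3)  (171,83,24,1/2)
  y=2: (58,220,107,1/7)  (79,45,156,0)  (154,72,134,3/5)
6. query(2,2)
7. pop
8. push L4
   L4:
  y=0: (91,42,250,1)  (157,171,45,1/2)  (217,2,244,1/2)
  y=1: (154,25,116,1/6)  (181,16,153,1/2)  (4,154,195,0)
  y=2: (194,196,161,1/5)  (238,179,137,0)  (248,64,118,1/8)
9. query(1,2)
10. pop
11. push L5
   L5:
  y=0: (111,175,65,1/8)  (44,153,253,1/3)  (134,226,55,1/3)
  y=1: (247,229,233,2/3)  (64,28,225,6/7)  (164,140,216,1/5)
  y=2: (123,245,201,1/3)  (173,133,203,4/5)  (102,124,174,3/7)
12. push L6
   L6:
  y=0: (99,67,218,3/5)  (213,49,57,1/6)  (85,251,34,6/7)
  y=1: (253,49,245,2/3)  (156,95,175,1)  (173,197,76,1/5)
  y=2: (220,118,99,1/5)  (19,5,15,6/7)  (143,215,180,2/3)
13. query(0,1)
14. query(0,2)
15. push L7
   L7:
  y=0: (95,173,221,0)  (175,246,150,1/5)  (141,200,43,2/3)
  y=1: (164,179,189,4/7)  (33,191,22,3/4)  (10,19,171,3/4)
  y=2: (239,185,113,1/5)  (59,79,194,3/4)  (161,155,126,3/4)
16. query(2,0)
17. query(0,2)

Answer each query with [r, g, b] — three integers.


at x=0,y=1 over L1,L2:
after L1 α=2/3: [236/3, 36, 266/3]
after L2 α=1/5: [1442/15, 46, 1349/15]
= [96, 46, 90]

(2,2) stack=L1,L3; from [0,0,0]:
after L1 α=4/7: [136/7, 360/7, 600/7]
after L3 α=3/5: [3506/35, 2232/35, 4014/35]
rounded: [100, 64, 115]

query (1,2) [L1,L4] — begin 0,0,0
after L1 α=1: [44, 245, 14]
after L4 α=0: [44, 245, 14]
= [44, 245, 14]

at x=0,y=1 over L1,L5,L6:
+L1 (α=2/3) → [236/3, 36, 266/3]
+L5 (α=2/3) → [1718/9, 494/3, 1664/9]
+L6 (α=2/3) → [6272/27, 788/9, 6074/27]
= [232, 88, 225]

(0,2) stack=L1,L5,L6; from [0,0,0]:
L1 α=5/6: [565/3, 875/6, 620/3]
L5 α=1/3: [1499/9, 1610/9, 1843/9]
L6 α=1/5: [7976/45, 7502/45, 8263/45]
→ [177, 167, 184]

(2,0) stack=L1,L5,L6,L7; from [0,0,0]:
+L1 (α=4/5) → [896/5, 612/5, 868/5]
+L5 (α=1/3) → [2462/15, 2354/15, 2011/15]
+L6 (α=6/7) → [10112/105, 24944/105, 5071/105]
+L7 (α=2/3) → [39722/315, 66944/315, 14101/315]
→ [126, 213, 45]

(0,2) stack=L1,L5,L6,L7; from [0,0,0]:
after L1 α=5/6: [565/3, 875/6, 620/3]
after L5 α=1/3: [1499/9, 1610/9, 1843/9]
after L6 α=1/5: [7976/45, 7502/45, 8263/45]
after L7 α=1/5: [42659/225, 38333/225, 38137/225]
→ [190, 170, 169]


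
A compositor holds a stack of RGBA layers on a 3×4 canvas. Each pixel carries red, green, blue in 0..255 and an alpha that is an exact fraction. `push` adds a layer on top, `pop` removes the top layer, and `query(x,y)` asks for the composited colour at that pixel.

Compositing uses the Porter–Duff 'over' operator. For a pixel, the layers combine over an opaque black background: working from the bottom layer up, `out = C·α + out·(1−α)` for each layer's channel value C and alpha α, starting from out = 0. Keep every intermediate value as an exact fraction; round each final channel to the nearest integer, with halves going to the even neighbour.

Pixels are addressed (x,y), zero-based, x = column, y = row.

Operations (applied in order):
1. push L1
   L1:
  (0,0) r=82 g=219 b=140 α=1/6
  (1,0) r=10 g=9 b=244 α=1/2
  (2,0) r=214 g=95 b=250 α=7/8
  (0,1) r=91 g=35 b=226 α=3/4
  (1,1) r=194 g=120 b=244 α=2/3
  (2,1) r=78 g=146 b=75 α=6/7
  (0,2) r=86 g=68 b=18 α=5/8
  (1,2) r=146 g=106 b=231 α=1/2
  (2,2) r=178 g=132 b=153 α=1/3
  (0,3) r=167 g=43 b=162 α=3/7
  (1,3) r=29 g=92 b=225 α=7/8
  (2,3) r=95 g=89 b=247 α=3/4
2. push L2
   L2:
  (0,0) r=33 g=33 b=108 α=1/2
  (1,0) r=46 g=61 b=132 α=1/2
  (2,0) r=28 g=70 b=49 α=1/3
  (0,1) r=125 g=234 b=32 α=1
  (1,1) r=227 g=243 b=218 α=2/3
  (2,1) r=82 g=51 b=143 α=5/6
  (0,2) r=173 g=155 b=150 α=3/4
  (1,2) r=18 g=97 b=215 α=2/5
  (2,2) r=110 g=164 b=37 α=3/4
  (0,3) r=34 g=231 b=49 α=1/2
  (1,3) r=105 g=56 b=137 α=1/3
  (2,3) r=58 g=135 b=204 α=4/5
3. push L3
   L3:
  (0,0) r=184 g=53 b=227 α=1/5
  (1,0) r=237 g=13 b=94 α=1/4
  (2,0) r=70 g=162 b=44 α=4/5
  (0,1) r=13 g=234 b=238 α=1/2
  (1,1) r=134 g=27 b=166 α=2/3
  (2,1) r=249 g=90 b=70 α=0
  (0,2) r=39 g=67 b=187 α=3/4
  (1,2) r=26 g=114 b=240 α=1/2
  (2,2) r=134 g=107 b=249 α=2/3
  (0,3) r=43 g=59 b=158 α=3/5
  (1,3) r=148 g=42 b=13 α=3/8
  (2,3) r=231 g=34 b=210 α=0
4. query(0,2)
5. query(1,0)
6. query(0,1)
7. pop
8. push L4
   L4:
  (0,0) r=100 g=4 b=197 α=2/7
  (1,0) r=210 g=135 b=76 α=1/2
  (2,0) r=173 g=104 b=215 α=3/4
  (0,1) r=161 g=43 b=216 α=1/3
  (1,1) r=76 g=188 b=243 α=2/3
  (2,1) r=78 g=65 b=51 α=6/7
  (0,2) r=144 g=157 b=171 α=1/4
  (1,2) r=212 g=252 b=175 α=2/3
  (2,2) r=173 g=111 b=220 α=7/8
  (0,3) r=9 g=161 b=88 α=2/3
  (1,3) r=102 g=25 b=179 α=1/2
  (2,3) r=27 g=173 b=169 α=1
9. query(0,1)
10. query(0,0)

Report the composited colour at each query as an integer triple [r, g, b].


(0,2) stack=L1,L2,L3; from [0,0,0]:
L1 α=5/8: [215/4, 85/2, 45/4]
L2 α=3/4: [2291/16, 1015/8, 1845/16]
L3 α=3/4: [4163/64, 2623/32, 10821/64]
= [65, 82, 169]

query (1,0) [L1,L2,L3] — begin 0,0,0
+L1 (α=1/2) → [5, 9/2, 122]
+L2 (α=1/2) → [51/2, 131/4, 127]
+L3 (α=1/4) → [627/8, 445/16, 475/4]
→ [78, 28, 119]

query (0,1) [L1,L2,L3] — begin 0,0,0
+L1 (α=3/4) → [273/4, 105/4, 339/2]
+L2 (α=1) → [125, 234, 32]
+L3 (α=1/2) → [69, 234, 135]
→ [69, 234, 135]

query (0,1) [L1,L2,L4] — begin 0,0,0
after L1 α=3/4: [273/4, 105/4, 339/2]
after L2 α=1: [125, 234, 32]
after L4 α=1/3: [137, 511/3, 280/3]
→ [137, 170, 93]

at x=0,y=0 over L1,L2,L4:
+L1 (α=1/6) → [41/3, 73/2, 70/3]
+L2 (α=1/2) → [70/3, 139/4, 197/3]
+L4 (α=2/7) → [950/21, 727/28, 2167/21]
rounded: [45, 26, 103]


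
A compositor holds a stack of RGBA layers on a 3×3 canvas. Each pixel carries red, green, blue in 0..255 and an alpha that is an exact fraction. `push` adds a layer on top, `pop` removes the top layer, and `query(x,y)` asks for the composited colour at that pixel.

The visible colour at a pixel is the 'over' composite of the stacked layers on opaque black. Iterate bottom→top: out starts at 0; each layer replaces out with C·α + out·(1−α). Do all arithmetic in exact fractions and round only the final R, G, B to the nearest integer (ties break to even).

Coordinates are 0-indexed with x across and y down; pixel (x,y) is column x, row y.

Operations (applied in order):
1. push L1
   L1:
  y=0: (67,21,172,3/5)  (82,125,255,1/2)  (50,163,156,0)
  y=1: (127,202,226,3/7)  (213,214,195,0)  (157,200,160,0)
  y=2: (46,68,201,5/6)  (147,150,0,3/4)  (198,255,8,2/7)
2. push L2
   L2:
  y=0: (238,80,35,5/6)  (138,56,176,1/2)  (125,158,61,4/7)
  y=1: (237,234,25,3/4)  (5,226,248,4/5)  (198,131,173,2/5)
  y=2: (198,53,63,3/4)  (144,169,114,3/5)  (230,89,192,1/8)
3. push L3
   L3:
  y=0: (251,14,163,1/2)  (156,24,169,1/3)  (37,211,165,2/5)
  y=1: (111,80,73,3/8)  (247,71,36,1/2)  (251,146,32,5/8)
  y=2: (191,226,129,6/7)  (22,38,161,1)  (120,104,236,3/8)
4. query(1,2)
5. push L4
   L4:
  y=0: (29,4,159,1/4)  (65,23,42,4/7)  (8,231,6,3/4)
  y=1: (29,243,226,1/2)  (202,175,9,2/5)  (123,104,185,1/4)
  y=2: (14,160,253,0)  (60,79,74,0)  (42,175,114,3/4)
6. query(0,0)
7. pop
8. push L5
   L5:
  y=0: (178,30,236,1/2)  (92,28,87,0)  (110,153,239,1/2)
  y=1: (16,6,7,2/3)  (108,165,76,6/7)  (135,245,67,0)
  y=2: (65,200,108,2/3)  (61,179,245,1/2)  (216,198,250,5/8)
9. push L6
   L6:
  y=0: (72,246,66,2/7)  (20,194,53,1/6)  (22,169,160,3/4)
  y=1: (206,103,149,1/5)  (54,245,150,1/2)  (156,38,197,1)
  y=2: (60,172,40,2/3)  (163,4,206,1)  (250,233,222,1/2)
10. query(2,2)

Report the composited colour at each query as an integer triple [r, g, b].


(1,2) stack=L1,L2,L3; from [0,0,0]:
+L1 (α=3/4) → [441/4, 225/2, 0]
+L2 (α=3/5) → [261/2, 732/5, 342/5]
+L3 (α=1) → [22, 38, 161]
rounded: [22, 38, 161]

at x=0,y=0 over L1,L2,L3,L4:
after L1 α=3/5: [201/5, 63/5, 516/5]
after L2 α=5/6: [6151/30, 2063/30, 1391/30]
after L3 α=1/2: [13681/60, 2483/60, 6281/60]
after L4 α=1/4: [14261/80, 2563/80, 9461/80]
rounded: [178, 32, 118]

at x=2,y=2 over L1,L2,L3,L5,L6:
+L1 (α=2/7) → [396/7, 510/7, 16/7]
+L2 (α=1/8) → [313/4, 599/8, 26]
+L3 (α=3/8) → [3005/32, 5491/64, 419/4]
+L5 (α=5/8) → [43575/256, 79833/512, 6257/32]
+L6 (α=1/2) → [107575/512, 199129/1024, 13361/64]
rounded: [210, 194, 209]


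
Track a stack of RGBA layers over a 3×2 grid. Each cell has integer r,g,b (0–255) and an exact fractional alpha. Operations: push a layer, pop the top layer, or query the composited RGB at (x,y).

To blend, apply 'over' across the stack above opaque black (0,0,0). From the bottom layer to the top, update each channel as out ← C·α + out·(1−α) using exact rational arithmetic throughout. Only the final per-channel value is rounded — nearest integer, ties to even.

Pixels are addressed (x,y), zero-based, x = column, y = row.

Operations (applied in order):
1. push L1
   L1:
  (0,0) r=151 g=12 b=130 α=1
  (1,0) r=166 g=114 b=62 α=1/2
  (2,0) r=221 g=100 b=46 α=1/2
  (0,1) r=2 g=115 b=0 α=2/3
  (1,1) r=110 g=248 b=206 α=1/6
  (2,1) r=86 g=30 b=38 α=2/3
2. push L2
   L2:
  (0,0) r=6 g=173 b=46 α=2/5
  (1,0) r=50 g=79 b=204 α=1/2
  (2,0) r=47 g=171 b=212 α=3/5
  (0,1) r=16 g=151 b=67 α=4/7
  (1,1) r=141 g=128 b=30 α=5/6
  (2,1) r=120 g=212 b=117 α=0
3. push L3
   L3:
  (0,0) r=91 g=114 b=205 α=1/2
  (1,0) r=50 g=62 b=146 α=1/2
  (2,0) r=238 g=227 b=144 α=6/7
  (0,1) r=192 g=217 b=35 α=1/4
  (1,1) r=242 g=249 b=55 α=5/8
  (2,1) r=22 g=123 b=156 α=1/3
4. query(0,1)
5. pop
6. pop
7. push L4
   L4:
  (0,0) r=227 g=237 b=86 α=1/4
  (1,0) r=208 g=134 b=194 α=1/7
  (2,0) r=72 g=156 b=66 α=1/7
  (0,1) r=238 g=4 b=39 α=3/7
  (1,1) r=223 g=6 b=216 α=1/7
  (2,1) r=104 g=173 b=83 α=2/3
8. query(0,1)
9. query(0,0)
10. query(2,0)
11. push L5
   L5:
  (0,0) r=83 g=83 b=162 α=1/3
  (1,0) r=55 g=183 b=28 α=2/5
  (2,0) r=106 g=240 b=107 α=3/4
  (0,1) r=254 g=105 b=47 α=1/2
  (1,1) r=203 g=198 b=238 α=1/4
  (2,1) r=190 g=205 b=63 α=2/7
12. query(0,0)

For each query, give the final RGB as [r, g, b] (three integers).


(0,1) stack=L1,L2,L3; from [0,0,0]:
after L1 α=2/3: [4/3, 230/3, 0]
after L2 α=4/7: [68/7, 834/7, 268/7]
after L3 α=1/4: [387/7, 4021/28, 1049/28]
= [55, 144, 37]

query (0,1) [L1,L4] — begin 0,0,0
+L1 (α=2/3) → [4/3, 230/3, 0]
+L4 (α=3/7) → [2158/21, 956/21, 117/7]
→ [103, 46, 17]

query (0,0) [L1,L4] — begin 0,0,0
+L1 (α=1) → [151, 12, 130]
+L4 (α=1/4) → [170, 273/4, 119]
rounded: [170, 68, 119]

(2,0) stack=L1,L4; from [0,0,0]:
+L1 (α=1/2) → [221/2, 50, 23]
+L4 (α=1/7) → [105, 456/7, 204/7]
rounded: [105, 65, 29]

query (0,0) [L1,L4,L5] — begin 0,0,0
after L1 α=1: [151, 12, 130]
after L4 α=1/4: [170, 273/4, 119]
after L5 α=1/3: [141, 439/6, 400/3]
= [141, 73, 133]


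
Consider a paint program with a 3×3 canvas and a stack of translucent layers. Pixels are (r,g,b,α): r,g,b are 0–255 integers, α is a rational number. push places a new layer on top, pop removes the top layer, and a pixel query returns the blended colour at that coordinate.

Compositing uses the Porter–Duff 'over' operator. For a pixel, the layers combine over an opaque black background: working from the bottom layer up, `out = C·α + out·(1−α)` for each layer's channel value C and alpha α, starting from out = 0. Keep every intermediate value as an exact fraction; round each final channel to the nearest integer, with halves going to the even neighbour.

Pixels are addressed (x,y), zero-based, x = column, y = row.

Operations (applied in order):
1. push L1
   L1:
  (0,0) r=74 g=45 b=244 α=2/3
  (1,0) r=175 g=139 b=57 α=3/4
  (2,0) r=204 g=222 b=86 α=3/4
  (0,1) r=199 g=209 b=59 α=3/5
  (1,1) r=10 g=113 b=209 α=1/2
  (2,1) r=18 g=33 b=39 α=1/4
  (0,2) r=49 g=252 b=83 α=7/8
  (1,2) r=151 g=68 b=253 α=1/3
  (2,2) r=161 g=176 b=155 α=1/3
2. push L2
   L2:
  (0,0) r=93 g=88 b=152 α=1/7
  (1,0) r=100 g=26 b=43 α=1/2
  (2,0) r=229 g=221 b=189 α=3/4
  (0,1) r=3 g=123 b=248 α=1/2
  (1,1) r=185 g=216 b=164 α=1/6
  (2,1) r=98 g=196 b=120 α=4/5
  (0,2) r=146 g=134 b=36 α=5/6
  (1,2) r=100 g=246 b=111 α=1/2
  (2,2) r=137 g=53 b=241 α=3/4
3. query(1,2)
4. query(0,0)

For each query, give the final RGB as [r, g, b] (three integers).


at x=1,y=2 over L1,L2:
after L1 α=1/3: [151/3, 68/3, 253/3]
after L2 α=1/2: [451/6, 403/3, 293/3]
→ [75, 134, 98]

query (0,0) [L1,L2] — begin 0,0,0
+L1 (α=2/3) → [148/3, 30, 488/3]
+L2 (α=1/7) → [389/7, 268/7, 1128/7]
= [56, 38, 161]


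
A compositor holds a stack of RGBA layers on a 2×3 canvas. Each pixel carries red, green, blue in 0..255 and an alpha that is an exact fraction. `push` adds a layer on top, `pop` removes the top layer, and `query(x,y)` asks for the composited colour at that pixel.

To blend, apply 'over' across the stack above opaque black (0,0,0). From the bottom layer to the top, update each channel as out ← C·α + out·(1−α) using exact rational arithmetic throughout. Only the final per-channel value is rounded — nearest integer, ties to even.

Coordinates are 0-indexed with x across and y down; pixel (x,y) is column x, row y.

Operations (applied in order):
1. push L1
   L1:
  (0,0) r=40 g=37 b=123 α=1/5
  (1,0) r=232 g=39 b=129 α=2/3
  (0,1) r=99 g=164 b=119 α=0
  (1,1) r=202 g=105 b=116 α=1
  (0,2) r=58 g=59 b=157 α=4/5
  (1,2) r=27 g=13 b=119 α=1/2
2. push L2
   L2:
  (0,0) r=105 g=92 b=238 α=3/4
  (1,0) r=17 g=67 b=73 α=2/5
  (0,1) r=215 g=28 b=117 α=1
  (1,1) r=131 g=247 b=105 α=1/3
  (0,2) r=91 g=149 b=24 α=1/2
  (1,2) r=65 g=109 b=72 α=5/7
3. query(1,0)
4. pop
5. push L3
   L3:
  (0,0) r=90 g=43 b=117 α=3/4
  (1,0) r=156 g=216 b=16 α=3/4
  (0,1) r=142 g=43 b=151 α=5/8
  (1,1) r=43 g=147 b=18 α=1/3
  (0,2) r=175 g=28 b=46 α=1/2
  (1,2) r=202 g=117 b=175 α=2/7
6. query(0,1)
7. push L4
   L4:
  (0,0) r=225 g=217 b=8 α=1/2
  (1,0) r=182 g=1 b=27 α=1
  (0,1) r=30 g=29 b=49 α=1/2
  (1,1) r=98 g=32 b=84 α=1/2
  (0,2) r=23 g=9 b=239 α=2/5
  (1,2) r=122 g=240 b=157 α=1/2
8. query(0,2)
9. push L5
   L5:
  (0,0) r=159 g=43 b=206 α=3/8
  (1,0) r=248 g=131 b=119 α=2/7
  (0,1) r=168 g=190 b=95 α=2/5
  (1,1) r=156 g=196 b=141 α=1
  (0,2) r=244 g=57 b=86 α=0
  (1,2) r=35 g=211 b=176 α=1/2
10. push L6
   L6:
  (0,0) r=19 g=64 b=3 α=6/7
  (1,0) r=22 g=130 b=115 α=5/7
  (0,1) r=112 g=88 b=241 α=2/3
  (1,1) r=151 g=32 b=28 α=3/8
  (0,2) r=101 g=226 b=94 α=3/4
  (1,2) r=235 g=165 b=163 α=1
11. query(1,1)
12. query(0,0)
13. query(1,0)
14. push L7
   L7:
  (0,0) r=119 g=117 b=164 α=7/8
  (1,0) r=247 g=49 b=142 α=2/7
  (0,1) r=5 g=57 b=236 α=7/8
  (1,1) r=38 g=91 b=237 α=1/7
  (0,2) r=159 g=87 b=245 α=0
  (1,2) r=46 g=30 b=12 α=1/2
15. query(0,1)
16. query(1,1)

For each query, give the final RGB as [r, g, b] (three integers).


query (1,0) [L1,L2] — begin 0,0,0
after L1 α=2/3: [464/3, 26, 86]
after L2 α=2/5: [498/5, 212/5, 404/5]
rounded: [100, 42, 81]

query (0,1) [L1,L3] — begin 0,0,0
+L1 (α=0) → [0, 0, 0]
+L3 (α=5/8) → [355/4, 215/8, 755/8]
rounded: [89, 27, 94]

(0,2) stack=L1,L3,L4; from [0,0,0]:
after L1 α=4/5: [232/5, 236/5, 628/5]
after L3 α=1/2: [1107/10, 188/5, 429/5]
after L4 α=2/5: [3781/50, 654/25, 3677/25]
→ [76, 26, 147]

(1,1) stack=L1,L3,L4,L5,L6; from [0,0,0]:
after L1 α=1: [202, 105, 116]
after L3 α=1/3: [149, 119, 250/3]
after L4 α=1/2: [247/2, 151/2, 251/3]
after L5 α=1: [156, 196, 141]
after L6 α=3/8: [1233/8, 269/2, 789/8]
→ [154, 134, 99]

at x=0,y=0 over L1,L3,L4,L5,L6:
L1 α=1/5: [8, 37/5, 123/5]
L3 α=3/4: [139/2, 341/10, 939/10]
L4 α=1/2: [589/4, 2511/20, 1019/20]
L5 α=3/8: [4853/32, 3027/32, 3491/32]
L6 α=6/7: [8501/224, 15315/224, 581/32]
= [38, 68, 18]

(1,0) stack=L1,L3,L4,L5,L6; from [0,0,0]:
L1 α=2/3: [464/3, 26, 86]
L3 α=3/4: [467/3, 337/2, 67/2]
L4 α=1: [182, 1, 27]
L5 α=2/7: [1406/7, 267/7, 373/7]
L6 α=5/7: [3582/49, 5084/49, 4771/49]
= [73, 104, 97]

query (0,1) [L1,L3,L4,L5,L6,L7] — begin 0,0,0
L1 α=0: [0, 0, 0]
L3 α=5/8: [355/4, 215/8, 755/8]
L4 α=1/2: [475/8, 447/16, 1147/16]
L5 α=2/5: [4113/40, 7421/80, 6481/80]
L6 α=2/3: [13073/120, 7167/80, 45041/240]
L7 α=7/8: [17273/960, 39087/640, 441521/1920]
→ [18, 61, 230]

at x=1,y=1 over L1,L3,L4,L5,L6,L7:
+L1 (α=1) → [202, 105, 116]
+L3 (α=1/3) → [149, 119, 250/3]
+L4 (α=1/2) → [247/2, 151/2, 251/3]
+L5 (α=1) → [156, 196, 141]
+L6 (α=3/8) → [1233/8, 269/2, 789/8]
+L7 (α=1/7) → [3851/28, 898/7, 3315/28]
→ [138, 128, 118]


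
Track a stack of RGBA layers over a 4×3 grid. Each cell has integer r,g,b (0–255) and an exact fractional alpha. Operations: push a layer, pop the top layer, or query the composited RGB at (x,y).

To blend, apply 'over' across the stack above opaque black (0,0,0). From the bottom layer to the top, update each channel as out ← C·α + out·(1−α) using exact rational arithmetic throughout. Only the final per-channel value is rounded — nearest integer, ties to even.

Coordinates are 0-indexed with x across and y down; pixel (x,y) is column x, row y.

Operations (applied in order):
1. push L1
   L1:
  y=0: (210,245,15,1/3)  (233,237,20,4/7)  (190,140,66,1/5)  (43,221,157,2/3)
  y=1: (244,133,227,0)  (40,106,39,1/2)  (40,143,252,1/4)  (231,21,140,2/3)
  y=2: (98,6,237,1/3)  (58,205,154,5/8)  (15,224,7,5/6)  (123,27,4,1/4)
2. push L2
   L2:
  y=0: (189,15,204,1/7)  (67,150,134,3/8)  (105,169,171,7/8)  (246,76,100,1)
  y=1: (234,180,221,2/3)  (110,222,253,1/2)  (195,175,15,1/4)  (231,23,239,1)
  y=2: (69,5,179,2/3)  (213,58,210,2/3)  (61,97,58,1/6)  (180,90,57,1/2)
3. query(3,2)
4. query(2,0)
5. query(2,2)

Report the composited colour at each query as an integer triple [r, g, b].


query (3,2) [L1,L2] — begin 0,0,0
after L1 α=1/4: [123/4, 27/4, 1]
after L2 α=1/2: [843/8, 387/8, 29]
= [105, 48, 29]

at x=2,y=0 over L1,L2:
L1 α=1/5: [38, 28, 66/5]
L2 α=7/8: [773/8, 1211/8, 6051/40]
→ [97, 151, 151]

at x=2,y=2 over L1,L2:
L1 α=5/6: [25/2, 560/3, 35/6]
L2 α=1/6: [247/12, 3091/18, 523/36]
rounded: [21, 172, 15]


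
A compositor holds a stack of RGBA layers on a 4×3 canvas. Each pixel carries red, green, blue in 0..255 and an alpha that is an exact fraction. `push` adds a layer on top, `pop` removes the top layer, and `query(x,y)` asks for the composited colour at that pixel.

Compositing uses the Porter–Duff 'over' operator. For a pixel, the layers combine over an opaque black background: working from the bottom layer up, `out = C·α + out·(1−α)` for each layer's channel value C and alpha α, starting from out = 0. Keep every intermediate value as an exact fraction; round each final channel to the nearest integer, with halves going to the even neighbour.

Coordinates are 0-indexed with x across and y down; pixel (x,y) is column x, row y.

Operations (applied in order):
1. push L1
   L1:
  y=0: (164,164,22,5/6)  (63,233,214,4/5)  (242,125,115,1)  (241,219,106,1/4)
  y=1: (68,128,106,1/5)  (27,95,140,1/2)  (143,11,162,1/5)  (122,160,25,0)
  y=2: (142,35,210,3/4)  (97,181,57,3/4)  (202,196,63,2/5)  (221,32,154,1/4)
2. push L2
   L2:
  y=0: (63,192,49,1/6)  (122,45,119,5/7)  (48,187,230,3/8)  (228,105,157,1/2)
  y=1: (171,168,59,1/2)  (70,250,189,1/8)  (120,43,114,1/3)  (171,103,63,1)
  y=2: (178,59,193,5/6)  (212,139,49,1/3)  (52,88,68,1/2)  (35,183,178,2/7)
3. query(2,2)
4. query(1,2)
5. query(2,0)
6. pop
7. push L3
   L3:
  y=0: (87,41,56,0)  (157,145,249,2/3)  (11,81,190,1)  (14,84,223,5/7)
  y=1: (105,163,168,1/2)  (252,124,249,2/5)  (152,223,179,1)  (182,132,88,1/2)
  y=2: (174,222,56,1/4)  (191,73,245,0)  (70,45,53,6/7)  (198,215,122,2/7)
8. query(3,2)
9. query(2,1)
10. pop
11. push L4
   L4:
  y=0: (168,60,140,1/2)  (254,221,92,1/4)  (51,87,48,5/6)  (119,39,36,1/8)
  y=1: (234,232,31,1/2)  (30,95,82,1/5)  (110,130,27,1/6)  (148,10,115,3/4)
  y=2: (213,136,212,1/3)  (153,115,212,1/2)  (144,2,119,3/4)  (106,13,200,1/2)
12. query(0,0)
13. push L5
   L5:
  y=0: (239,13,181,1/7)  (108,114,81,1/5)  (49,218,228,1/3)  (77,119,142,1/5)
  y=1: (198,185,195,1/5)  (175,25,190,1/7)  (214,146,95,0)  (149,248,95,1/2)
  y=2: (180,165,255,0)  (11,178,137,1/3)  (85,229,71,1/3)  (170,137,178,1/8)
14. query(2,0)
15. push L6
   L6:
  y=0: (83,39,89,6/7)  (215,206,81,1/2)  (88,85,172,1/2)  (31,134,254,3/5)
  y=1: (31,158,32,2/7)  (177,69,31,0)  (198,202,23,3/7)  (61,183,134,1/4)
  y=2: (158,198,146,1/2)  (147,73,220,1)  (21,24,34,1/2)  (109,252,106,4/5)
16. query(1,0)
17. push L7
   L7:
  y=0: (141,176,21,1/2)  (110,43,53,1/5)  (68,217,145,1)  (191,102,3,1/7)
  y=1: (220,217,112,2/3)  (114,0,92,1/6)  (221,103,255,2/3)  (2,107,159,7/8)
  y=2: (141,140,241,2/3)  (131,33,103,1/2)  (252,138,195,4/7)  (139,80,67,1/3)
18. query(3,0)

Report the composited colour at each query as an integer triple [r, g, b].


query (2,2) [L1,L2] — begin 0,0,0
after L1 α=2/5: [404/5, 392/5, 126/5]
after L2 α=1/2: [332/5, 416/5, 233/5]
→ [66, 83, 47]

at x=1,y=2 over L1,L2:
after L1 α=3/4: [291/4, 543/4, 171/4]
after L2 α=1/3: [715/6, 821/6, 269/6]
→ [119, 137, 45]

(2,0) stack=L1,L2; from [0,0,0]:
+L1 (α=1) → [242, 125, 115]
+L2 (α=3/8) → [677/4, 593/4, 1265/8]
→ [169, 148, 158]

at x=3,y=2 over L1,L3:
+L1 (α=1/4) → [221/4, 8, 77/2]
+L3 (α=2/7) → [2689/28, 470/7, 873/14]
rounded: [96, 67, 62]

at x=2,y=1 over L1,L3:
after L1 α=1/5: [143/5, 11/5, 162/5]
after L3 α=1: [152, 223, 179]
rounded: [152, 223, 179]

(0,0) stack=L1,L4; from [0,0,0]:
+L1 (α=5/6) → [410/3, 410/3, 55/3]
+L4 (α=1/2) → [457/3, 295/3, 475/6]
rounded: [152, 98, 79]

at x=2,y=0 over L1,L4,L5:
+L1 (α=1) → [242, 125, 115]
+L4 (α=5/6) → [497/6, 280/3, 355/6]
+L5 (α=1/3) → [644/9, 1214/9, 1039/9]
rounded: [72, 135, 115]

at x=1,y=0 over L1,L4,L5,L6:
L1 α=4/5: [252/5, 932/5, 856/5]
L4 α=1/4: [1013/10, 3901/20, 757/5]
L5 α=1/5: [2566/25, 4471/25, 3433/25]
L6 α=1/2: [7941/50, 9621/50, 2729/25]
= [159, 192, 109]

(3,0) stack=L1,L4,L5,L6,L7; from [0,0,0]:
L1 α=1/4: [241/4, 219/4, 53/2]
L4 α=1/8: [2163/32, 1689/32, 443/16]
L5 α=1/5: [2779/40, 2641/40, 1011/20]
L6 α=3/5: [4639/100, 10681/100, 8631/50]
L7 α=1/7: [23467/350, 37143/350, 25968/175]
= [67, 106, 148]


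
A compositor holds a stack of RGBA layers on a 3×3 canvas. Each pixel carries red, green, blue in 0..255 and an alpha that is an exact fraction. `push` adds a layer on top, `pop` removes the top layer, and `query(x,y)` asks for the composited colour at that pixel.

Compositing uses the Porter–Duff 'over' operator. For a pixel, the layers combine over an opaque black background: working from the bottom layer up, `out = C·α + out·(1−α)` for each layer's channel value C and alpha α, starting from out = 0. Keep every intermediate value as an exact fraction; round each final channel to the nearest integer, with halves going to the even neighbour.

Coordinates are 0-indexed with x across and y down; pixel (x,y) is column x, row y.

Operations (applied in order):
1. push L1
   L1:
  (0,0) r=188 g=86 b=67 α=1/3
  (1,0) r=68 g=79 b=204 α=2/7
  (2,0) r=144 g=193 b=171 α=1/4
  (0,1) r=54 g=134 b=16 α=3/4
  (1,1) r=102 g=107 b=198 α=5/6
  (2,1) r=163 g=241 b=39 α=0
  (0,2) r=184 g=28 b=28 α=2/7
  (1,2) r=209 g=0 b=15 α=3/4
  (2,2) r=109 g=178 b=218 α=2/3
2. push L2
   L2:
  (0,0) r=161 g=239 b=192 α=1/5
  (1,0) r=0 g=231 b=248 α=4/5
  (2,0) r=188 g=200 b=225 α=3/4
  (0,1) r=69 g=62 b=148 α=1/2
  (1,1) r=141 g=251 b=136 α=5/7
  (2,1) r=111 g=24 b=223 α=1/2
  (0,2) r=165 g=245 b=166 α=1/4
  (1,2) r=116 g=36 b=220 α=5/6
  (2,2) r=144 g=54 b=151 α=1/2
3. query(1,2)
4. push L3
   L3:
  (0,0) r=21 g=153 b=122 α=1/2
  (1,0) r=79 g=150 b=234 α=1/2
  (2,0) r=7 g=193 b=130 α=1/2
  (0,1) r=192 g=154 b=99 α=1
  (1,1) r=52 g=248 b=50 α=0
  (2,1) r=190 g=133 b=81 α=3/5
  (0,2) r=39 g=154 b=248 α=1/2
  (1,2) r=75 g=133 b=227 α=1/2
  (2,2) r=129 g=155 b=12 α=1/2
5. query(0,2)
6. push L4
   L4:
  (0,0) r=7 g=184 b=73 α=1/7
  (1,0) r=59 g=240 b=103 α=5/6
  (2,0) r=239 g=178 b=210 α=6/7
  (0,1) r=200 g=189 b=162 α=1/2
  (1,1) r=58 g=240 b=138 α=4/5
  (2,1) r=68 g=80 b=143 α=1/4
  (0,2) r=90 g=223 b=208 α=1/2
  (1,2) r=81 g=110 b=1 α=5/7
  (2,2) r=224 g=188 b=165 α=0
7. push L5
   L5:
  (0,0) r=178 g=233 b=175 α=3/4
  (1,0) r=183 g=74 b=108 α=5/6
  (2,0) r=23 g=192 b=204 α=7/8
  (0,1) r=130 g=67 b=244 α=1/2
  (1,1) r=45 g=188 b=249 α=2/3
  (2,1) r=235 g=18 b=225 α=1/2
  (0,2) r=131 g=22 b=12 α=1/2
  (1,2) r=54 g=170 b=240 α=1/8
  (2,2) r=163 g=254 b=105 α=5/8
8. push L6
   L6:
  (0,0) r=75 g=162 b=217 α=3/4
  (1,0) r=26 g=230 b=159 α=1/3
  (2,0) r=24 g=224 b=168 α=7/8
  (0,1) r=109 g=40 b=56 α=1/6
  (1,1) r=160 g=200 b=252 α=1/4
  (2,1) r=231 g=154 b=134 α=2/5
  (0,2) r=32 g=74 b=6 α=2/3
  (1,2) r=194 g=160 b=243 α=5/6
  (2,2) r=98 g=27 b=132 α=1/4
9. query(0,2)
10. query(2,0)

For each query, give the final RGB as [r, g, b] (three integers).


query (1,2) [L1,L2] — begin 0,0,0
L1 α=3/4: [627/4, 0, 45/4]
L2 α=5/6: [2947/24, 30, 4445/24]
→ [123, 30, 185]

(0,2) stack=L1,L2,L3; from [0,0,0]:
+L1 (α=2/7) → [368/7, 8, 8]
+L2 (α=1/4) → [2259/28, 269/4, 95/2]
+L3 (α=1/2) → [3351/56, 885/8, 591/4]
rounded: [60, 111, 148]

at x=0,y=2 over L1,L2,L3,L4,L5,L6:
after L1 α=2/7: [368/7, 8, 8]
after L2 α=1/4: [2259/28, 269/4, 95/2]
after L3 α=1/2: [3351/56, 885/8, 591/4]
after L4 α=1/2: [8391/112, 2669/16, 1423/8]
after L5 α=1/2: [23063/224, 3021/32, 1519/16]
after L6 α=2/3: [37399/672, 7757/96, 1711/48]
= [56, 81, 36]

(2,0) stack=L1,L2,L3,L4,L5,L6; from [0,0,0]:
L1 α=1/4: [36, 193/4, 171/4]
L2 α=3/4: [150, 2593/16, 2871/16]
L3 α=1/2: [157/2, 5681/32, 4951/32]
L4 α=6/7: [3025/14, 39857/224, 45271/224]
L5 α=7/8: [5279/112, 340913/1792, 365143/1792]
L6 α=7/8: [24095/896, 3150769/14336, 2472535/14336]
→ [27, 220, 172]


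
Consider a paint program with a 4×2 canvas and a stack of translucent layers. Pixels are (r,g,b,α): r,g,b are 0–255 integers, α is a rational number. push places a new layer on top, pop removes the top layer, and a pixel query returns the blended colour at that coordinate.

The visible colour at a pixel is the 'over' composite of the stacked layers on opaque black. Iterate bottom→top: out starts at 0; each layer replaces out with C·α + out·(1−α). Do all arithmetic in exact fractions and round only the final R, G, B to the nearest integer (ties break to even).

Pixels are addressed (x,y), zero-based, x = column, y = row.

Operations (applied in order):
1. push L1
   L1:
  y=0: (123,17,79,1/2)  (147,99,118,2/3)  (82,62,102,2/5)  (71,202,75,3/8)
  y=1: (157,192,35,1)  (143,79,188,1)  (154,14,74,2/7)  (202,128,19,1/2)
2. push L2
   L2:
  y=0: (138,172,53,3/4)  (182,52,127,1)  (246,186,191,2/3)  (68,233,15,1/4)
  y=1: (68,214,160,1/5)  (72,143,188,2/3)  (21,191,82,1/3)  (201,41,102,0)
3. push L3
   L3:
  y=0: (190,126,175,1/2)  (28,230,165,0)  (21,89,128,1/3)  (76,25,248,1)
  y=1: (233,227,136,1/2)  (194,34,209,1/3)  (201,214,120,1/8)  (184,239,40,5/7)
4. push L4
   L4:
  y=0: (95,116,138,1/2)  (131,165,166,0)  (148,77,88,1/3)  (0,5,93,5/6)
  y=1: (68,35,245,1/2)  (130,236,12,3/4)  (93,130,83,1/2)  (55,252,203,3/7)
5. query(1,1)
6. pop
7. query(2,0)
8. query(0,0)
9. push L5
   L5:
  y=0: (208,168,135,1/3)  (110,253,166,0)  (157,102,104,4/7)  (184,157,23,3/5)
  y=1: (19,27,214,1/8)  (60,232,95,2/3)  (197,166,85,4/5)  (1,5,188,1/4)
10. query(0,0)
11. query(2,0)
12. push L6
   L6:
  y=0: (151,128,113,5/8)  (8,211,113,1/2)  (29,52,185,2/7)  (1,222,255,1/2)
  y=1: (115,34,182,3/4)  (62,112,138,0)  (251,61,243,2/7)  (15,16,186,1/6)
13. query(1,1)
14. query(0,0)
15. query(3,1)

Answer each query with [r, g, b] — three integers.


at x=1,y=1 over L1,L2,L3,L4:
+L1 (α=1) → [143, 79, 188]
+L2 (α=2/3) → [287/3, 365/3, 188]
+L3 (α=1/3) → [1156/9, 832/9, 195]
+L4 (α=3/4) → [2333/18, 1801/9, 231/4]
rounded: [130, 200, 58]

query (2,0) [L1,L2,L3] — begin 0,0,0
+L1 (α=2/5) → [164/5, 124/5, 204/5]
+L2 (α=2/3) → [2624/15, 1984/15, 2114/15]
+L3 (α=1/3) → [5563/45, 5303/45, 6148/45]
= [124, 118, 137]

at x=0,y=0 over L1,L2,L3:
after L1 α=1/2: [123/2, 17/2, 79/2]
after L2 α=3/4: [951/8, 1049/8, 397/8]
after L3 α=1/2: [2471/16, 2057/16, 1797/16]
→ [154, 129, 112]

(0,0) stack=L1,L2,L3,L5; from [0,0,0]:
after L1 α=1/2: [123/2, 17/2, 79/2]
after L2 α=3/4: [951/8, 1049/8, 397/8]
after L3 α=1/2: [2471/16, 2057/16, 1797/16]
after L5 α=1/3: [4135/24, 3401/24, 959/8]
→ [172, 142, 120]

query (2,0) [L1,L2,L3,L5] — begin 0,0,0
+L1 (α=2/5) → [164/5, 124/5, 204/5]
+L2 (α=2/3) → [2624/15, 1984/15, 2114/15]
+L3 (α=1/3) → [5563/45, 5303/45, 6148/45]
+L5 (α=4/7) → [14983/105, 11423/105, 12388/105]
= [143, 109, 118]

(1,1) stack=L1,L2,L3,L5,L6; from [0,0,0]:
after L1 α=1: [143, 79, 188]
after L2 α=2/3: [287/3, 365/3, 188]
after L3 α=1/3: [1156/9, 832/9, 195]
after L5 α=2/3: [2236/27, 5008/27, 385/3]
after L6 α=0: [2236/27, 5008/27, 385/3]
→ [83, 185, 128]

(0,0) stack=L1,L2,L3,L5,L6; from [0,0,0]:
L1 α=1/2: [123/2, 17/2, 79/2]
L2 α=3/4: [951/8, 1049/8, 397/8]
L3 α=1/2: [2471/16, 2057/16, 1797/16]
L5 α=1/3: [4135/24, 3401/24, 959/8]
L6 α=5/8: [10175/64, 8521/64, 7397/64]
= [159, 133, 116]

at x=3,y=1 over L1,L2,L3,L5,L6:
after L1 α=1/2: [101, 64, 19/2]
after L2 α=0: [101, 64, 19/2]
after L3 α=5/7: [1122/7, 189, 219/7]
after L5 α=1/4: [3373/28, 143, 1973/28]
after L6 α=1/6: [17285/168, 731/6, 15073/168]
→ [103, 122, 90]


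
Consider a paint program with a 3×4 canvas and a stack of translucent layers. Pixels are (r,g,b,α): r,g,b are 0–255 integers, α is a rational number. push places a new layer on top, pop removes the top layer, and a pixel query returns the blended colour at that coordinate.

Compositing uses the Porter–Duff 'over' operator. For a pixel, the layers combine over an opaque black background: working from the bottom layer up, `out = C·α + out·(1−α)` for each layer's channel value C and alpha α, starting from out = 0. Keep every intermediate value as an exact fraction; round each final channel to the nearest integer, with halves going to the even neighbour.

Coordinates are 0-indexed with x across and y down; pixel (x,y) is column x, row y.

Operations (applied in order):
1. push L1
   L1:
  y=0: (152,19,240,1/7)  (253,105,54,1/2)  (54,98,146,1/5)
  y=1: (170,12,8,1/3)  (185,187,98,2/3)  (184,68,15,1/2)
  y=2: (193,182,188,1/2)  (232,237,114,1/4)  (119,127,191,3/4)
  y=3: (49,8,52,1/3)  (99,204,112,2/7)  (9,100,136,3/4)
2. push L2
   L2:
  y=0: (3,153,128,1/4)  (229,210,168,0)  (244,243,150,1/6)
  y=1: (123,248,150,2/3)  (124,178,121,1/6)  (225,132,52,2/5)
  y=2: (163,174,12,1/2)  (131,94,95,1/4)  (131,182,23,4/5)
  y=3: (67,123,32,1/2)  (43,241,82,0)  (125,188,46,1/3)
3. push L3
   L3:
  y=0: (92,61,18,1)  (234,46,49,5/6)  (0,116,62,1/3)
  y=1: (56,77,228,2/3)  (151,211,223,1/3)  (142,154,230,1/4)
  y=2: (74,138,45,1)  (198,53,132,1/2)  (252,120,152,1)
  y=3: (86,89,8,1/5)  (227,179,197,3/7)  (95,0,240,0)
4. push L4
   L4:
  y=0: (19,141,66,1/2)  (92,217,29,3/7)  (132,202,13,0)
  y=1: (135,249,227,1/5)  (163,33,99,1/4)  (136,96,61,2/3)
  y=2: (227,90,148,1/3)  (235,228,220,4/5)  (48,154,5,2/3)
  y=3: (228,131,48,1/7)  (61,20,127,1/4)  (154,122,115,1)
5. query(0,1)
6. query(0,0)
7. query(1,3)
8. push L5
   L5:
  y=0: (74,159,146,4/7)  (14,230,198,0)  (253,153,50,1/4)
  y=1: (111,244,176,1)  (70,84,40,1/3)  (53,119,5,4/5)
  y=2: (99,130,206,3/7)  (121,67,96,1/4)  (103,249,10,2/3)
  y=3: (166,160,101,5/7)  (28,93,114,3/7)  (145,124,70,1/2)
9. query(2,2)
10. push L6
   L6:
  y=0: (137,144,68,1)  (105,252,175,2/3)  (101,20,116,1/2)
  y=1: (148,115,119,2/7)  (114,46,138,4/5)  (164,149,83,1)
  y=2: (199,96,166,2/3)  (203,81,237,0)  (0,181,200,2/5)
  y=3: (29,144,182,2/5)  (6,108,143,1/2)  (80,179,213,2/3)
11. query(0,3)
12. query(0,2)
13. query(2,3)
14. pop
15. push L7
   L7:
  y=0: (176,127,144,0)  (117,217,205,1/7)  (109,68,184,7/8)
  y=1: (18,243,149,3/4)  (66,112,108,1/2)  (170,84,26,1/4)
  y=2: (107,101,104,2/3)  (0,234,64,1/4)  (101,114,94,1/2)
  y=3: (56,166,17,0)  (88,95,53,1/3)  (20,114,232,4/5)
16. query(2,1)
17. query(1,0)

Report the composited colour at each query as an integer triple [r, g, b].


(0,1) stack=L1,L2,L3,L4; from [0,0,0]:
L1 α=1/3: [170/3, 4, 8/3]
L2 α=2/3: [908/9, 500/3, 908/9]
L3 α=2/3: [1916/27, 962/9, 5012/27]
L4 α=1/5: [11309/135, 6089/45, 26177/135]
→ [84, 135, 194]

at x=0,y=0 over L1,L2,L3,L4:
L1 α=1/7: [152/7, 19/7, 240/7]
L2 α=1/4: [477/28, 282/7, 404/7]
L3 α=1: [92, 61, 18]
L4 α=1/2: [111/2, 101, 42]
→ [56, 101, 42]

(1,3) stack=L1,L2,L3,L4; from [0,0,0]:
+L1 (α=2/7) → [198/7, 408/7, 32]
+L2 (α=0) → [198/7, 408/7, 32]
+L3 (α=3/7) → [5559/49, 5391/49, 719/7]
+L4 (α=1/4) → [9833/98, 17153/196, 1523/14]
rounded: [100, 88, 109]

at x=2,y=2 over L1,L2,L3,L4,L5:
L1 α=3/4: [357/4, 381/4, 573/4]
L2 α=4/5: [2453/20, 3293/20, 941/20]
L3 α=1: [252, 120, 152]
L4 α=2/3: [116, 428/3, 54]
L5 α=2/3: [322/3, 1922/9, 74/3]
= [107, 214, 25]

query (0,3) [L1,L2,L3,L4,L5,L6] — begin 0,0,0
L1 α=1/3: [49/3, 8/3, 52/3]
L2 α=1/2: [125/3, 377/6, 74/3]
L3 α=1/5: [758/15, 1021/15, 64/3]
L4 α=1/7: [2656/35, 2697/35, 176/7]
L5 α=5/7: [34362/245, 33394/245, 3887/49]
L6 α=2/5: [117296/1225, 170742/1225, 29497/245]
→ [96, 139, 120]

at x=0,y=2 over L1,L2,L3,L4,L5,L6:
after L1 α=1/2: [193/2, 91, 94]
after L2 α=1/2: [519/4, 265/2, 53]
after L3 α=1: [74, 138, 45]
after L4 α=1/3: [125, 122, 238/3]
after L5 α=3/7: [797/7, 878/7, 2806/21]
after L6 α=2/3: [3583/21, 2222/21, 9778/63]
= [171, 106, 155]

query (2,3) [L1,L2,L3,L4,L5,L6] — begin 0,0,0
+L1 (α=3/4) → [27/4, 75, 102]
+L2 (α=1/3) → [277/6, 338/3, 250/3]
+L3 (α=0) → [277/6, 338/3, 250/3]
+L4 (α=1) → [154, 122, 115]
+L5 (α=1/2) → [299/2, 123, 185/2]
+L6 (α=2/3) → [619/6, 481/3, 1037/6]
rounded: [103, 160, 173]

at x=2,y=1 over L1,L2,L3,L4,L5,L7:
L1 α=1/2: [92, 34, 15/2]
L2 α=2/5: [726/5, 366/5, 253/10]
L3 α=1/4: [722/5, 467/5, 3059/40]
L4 α=2/3: [694/5, 1427/15, 7939/120]
L5 α=4/5: [1754/25, 8567/75, 10339/600]
L7 α=1/4: [2378/25, 10667/100, 15539/800]
→ [95, 107, 19]

(1,0) stack=L1,L2,L3,L4,L5,L7; from [0,0,0]:
L1 α=1/2: [253/2, 105/2, 27]
L2 α=0: [253/2, 105/2, 27]
L3 α=5/6: [2593/12, 565/12, 136/3]
L4 α=3/7: [3421/21, 2518/21, 115/3]
L5 α=0: [3421/21, 2518/21, 115/3]
L7 α=1/7: [7661/49, 6555/49, 435/7]
= [156, 134, 62]


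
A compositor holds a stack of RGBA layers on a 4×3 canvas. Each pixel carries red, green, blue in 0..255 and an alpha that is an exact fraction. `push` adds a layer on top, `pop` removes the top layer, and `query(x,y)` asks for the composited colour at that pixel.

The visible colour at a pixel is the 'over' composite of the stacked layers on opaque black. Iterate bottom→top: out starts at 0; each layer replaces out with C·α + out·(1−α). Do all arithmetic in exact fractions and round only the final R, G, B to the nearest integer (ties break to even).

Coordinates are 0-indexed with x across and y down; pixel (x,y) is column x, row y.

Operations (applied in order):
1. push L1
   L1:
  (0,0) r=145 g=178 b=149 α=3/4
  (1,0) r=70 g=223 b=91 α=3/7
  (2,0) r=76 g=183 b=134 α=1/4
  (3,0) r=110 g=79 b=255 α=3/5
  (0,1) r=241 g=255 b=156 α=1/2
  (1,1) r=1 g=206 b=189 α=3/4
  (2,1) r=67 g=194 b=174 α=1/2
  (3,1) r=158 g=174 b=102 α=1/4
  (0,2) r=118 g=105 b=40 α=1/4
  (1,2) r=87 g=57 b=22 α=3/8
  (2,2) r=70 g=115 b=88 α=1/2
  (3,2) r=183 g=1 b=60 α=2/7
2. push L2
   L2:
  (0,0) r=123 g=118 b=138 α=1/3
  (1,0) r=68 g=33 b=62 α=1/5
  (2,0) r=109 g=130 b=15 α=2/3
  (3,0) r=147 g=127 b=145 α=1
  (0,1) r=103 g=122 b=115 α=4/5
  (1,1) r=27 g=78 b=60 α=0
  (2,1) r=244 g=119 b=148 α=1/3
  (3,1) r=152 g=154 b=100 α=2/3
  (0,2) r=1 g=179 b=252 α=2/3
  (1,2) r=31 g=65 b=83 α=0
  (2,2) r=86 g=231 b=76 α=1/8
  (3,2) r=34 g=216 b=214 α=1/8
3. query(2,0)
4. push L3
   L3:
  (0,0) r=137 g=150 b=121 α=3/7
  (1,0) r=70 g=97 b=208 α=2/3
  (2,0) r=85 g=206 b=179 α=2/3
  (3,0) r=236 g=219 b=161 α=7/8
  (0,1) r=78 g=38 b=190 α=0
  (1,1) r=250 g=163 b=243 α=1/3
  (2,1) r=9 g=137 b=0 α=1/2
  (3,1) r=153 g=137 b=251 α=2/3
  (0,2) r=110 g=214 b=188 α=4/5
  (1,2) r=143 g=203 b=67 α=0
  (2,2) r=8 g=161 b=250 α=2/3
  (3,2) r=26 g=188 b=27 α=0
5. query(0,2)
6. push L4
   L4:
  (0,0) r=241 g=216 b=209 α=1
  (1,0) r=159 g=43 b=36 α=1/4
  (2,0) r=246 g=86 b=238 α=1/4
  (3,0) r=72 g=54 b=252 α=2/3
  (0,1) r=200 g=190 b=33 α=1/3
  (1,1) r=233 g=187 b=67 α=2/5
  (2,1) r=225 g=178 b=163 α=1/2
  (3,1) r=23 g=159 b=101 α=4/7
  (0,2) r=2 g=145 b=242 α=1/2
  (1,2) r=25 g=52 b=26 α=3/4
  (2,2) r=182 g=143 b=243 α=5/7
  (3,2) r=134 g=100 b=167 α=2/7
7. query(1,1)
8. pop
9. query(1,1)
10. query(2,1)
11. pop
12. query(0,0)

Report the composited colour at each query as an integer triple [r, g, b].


(2,0) stack=L1,L2; from [0,0,0]:
+L1 (α=1/4) → [19, 183/4, 67/2]
+L2 (α=2/3) → [79, 1223/12, 127/6]
→ [79, 102, 21]

(0,2) stack=L1,L2,L3; from [0,0,0]:
+L1 (α=1/4) → [59/2, 105/4, 10]
+L2 (α=2/3) → [21/2, 1537/12, 514/3]
+L3 (α=4/5) → [901/10, 11809/60, 554/3]
rounded: [90, 197, 185]

at x=1,y=1 over L1,L2,L3,L4:
after L1 α=3/4: [3/4, 309/2, 567/4]
after L2 α=0: [3/4, 309/2, 567/4]
after L3 α=1/3: [503/6, 472/3, 351/2]
after L4 α=2/5: [287/2, 846/5, 1321/10]
= [144, 169, 132]

query (1,1) [L1,L2,L3] — begin 0,0,0
+L1 (α=3/4) → [3/4, 309/2, 567/4]
+L2 (α=0) → [3/4, 309/2, 567/4]
+L3 (α=1/3) → [503/6, 472/3, 351/2]
rounded: [84, 157, 176]

at x=2,y=1 over L1,L2,L3:
L1 α=1/2: [67/2, 97, 87]
L2 α=1/3: [311/3, 313/3, 322/3]
L3 α=1/2: [169/3, 362/3, 161/3]
rounded: [56, 121, 54]

at x=0,y=0 over L1,L2:
after L1 α=3/4: [435/4, 267/2, 447/4]
after L2 α=1/3: [227/2, 385/3, 241/2]
= [114, 128, 120]
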